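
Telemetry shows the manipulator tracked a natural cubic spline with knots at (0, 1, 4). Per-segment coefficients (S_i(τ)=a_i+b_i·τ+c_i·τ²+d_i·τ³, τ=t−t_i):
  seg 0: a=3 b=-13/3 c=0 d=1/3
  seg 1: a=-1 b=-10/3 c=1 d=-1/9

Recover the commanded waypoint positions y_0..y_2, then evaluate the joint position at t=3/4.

y_0 = S_0(0) = a_0 = 3
y_1 = S_1(0) = a_1 = -1
y_2 = S_1(3) = -5
t_q=3/4 is in segment 0 (τ=3/4); S_0(τ)=-7/64

y_0=3 y_1=-1 y_2=-5
S(3/4) = -7/64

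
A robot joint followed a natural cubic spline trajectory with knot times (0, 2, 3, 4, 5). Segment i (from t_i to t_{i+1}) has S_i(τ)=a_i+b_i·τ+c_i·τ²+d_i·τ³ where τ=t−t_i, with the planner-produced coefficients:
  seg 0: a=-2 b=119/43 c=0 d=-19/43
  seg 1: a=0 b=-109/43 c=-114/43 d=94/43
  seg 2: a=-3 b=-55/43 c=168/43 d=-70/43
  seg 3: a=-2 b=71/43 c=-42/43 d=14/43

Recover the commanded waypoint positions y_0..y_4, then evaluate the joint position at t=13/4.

y_0 = S_0(0) = a_0 = -2
y_1 = S_1(0) = a_1 = 0
y_2 = S_2(0) = a_2 = -3
y_3 = S_3(0) = a_3 = -2
y_4 = S_3(1) = -1
t_q=13/4 is in segment 2 (τ=1/4); S_2(τ)=-4267/1376

y_0=-2 y_1=0 y_2=-3 y_3=-2 y_4=-1
S(13/4) = -4267/1376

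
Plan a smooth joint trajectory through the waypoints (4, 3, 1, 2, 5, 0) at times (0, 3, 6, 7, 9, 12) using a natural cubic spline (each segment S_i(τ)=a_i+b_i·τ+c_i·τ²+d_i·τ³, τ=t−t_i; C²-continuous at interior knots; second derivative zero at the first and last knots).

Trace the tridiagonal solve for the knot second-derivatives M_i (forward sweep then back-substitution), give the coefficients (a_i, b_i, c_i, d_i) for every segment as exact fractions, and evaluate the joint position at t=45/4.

Δ: Δ0=-1/3, Δ1=-2/3, Δ2=1, Δ3=3/2, Δ4=-5/3
row 1: diag=12, rhs=-2; c'=1/4, d'=-1/6
row 2: denom=8−3·1/4=29/4; d'=(10−3·-1/6)/(29/4)=42/29
row 3: denom=6−1·4/29=170/29; d'=(3−1·42/29)/(170/29)=9/34
row 4: denom=10−2·29/85=792/85; d'=(-19−2·9/34)/(792/85)=-415/198
back: M4=-415/198
back: M3=9/34−29/85·-415/198=97/99
back: M2=42/29−4/29·97/99=130/99
back: M1=-1/6−1/4·130/99=-49/99
M: M0=0, M1=-49/99, M2=130/99, M3=97/99, M4=-415/198, M5=0
seg 0: a=4, c=M0/2=0, d=(M1−M0)/(6·3)=-49/1782, b=Δ0−h0·(2M0+M1)/6=-17/198
seg 1: a=3, c=M1/2=-49/198, d=(M2−M1)/(6·3)=179/1782, b=Δ1−h1·(2M1+M2)/6=-82/99
seg 2: a=1, c=M2/2=65/99, d=(M3−M2)/(6·1)=-1/18, b=Δ2−h2·(2M2+M3)/6=79/198
seg 3: a=2, c=M3/2=97/198, d=(M4−M3)/(6·2)=-203/792, b=Δ3−h3·(2M3+M4)/6=17/11
seg 4: a=5, c=M4/2=-415/396, d=(M5−M4)/(6·3)=415/3564, b=Δ4−h4·(2M4+M5)/6=85/198
t_q=45/4 → seg 4, τ=9/4; S=5+85/198·τ+-415/396·τ²+415/3564·τ³=5595/2816

  seg 0: a=4 b=-17/198 c=0 d=-49/1782
  seg 1: a=3 b=-82/99 c=-49/198 d=179/1782
  seg 2: a=1 b=79/198 c=65/99 d=-1/18
  seg 3: a=2 b=17/11 c=97/198 d=-203/792
  seg 4: a=5 b=85/198 c=-415/396 d=415/3564
S(45/4) = 5595/2816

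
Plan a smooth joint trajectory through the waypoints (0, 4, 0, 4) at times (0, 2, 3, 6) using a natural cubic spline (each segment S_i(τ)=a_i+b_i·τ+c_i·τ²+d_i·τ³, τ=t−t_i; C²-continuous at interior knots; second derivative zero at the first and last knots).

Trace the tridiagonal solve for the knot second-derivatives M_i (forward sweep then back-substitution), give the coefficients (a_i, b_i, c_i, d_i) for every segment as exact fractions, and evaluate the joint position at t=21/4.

  seg 0: a=0 b=602/141 c=0 d=-80/141
  seg 1: a=4 b=-358/141 c=-160/47 d=274/141
  seg 2: a=0 b=-496/141 c=114/47 d=-38/141
S(21/4) = 1947/1504

Δ: Δ0=2, Δ1=-4, Δ2=4/3
row 1: diag=6, rhs=-36; c'=1/6, d'=-6
row 2: denom=8−1·1/6=47/6; d'=(32−1·-6)/(47/6)=228/47
back: M2=228/47
back: M1=-6−1/6·228/47=-320/47
M: M0=0, M1=-320/47, M2=228/47, M3=0
seg 0: a=0, c=M0/2=0, d=(M1−M0)/(6·2)=-80/141, b=Δ0−h0·(2M0+M1)/6=602/141
seg 1: a=4, c=M1/2=-160/47, d=(M2−M1)/(6·1)=274/141, b=Δ1−h1·(2M1+M2)/6=-358/141
seg 2: a=0, c=M2/2=114/47, d=(M3−M2)/(6·3)=-38/141, b=Δ2−h2·(2M2+M3)/6=-496/141
t_q=21/4 → seg 2, τ=9/4; S=0+-496/141·τ+114/47·τ²+-38/141·τ³=1947/1504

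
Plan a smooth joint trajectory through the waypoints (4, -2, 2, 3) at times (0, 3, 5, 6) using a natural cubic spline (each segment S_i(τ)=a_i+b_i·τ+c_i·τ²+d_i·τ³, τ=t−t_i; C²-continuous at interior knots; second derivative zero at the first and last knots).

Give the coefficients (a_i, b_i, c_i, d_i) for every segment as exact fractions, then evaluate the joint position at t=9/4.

Δ: Δ0=-2, Δ1=2, Δ2=1
row 1: diag=10, rhs=24; c'=1/5, d'=12/5
row 2: denom=6−2·1/5=28/5; d'=(-6−2·12/5)/(28/5)=-27/14
back: M2=-27/14
back: M1=12/5−1/5·-27/14=39/14
M: M0=0, M1=39/14, M2=-27/14, M3=0
seg 0: a=4, c=M0/2=0, d=(M1−M0)/(6·3)=13/84, b=Δ0−h0·(2M0+M1)/6=-95/28
seg 1: a=-2, c=M1/2=39/28, d=(M2−M1)/(6·2)=-11/28, b=Δ1−h1·(2M1+M2)/6=11/14
seg 2: a=2, c=M2/2=-27/28, d=(M3−M2)/(6·1)=9/28, b=Δ2−h2·(2M2+M3)/6=23/14
t_q=9/4 → seg 0, τ=9/4; S=4+-95/28·τ+0·τ²+13/84·τ³=-479/256

  seg 0: a=4 b=-95/28 c=0 d=13/84
  seg 1: a=-2 b=11/14 c=39/28 d=-11/28
  seg 2: a=2 b=23/14 c=-27/28 d=9/28
S(9/4) = -479/256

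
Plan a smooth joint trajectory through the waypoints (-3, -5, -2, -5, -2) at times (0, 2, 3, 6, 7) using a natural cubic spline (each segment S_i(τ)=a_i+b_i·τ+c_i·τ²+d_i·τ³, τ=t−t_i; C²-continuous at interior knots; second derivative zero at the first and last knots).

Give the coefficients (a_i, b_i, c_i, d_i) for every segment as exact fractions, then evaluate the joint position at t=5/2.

Δ: Δ0=-1, Δ1=3, Δ2=-1, Δ3=3
row 1: diag=6, rhs=24; c'=1/6, d'=4
row 2: denom=8−1·1/6=47/6; d'=(-24−1·4)/(47/6)=-168/47
row 3: denom=8−3·18/47=322/47; d'=(24−3·-168/47)/(322/47)=816/161
back: M3=816/161
back: M2=-168/47−18/47·816/161=-888/161
back: M1=4−1/6·-888/161=792/161
M: M0=0, M1=792/161, M2=-888/161, M3=816/161, M4=0
seg 0: a=-3, c=M0/2=0, d=(M1−M0)/(6·2)=66/161, b=Δ0−h0·(2M0+M1)/6=-425/161
seg 1: a=-5, c=M1/2=396/161, d=(M2−M1)/(6·1)=-40/23, b=Δ1−h1·(2M1+M2)/6=367/161
seg 2: a=-2, c=M2/2=-444/161, d=(M3−M2)/(6·3)=284/483, b=Δ2−h2·(2M2+M3)/6=319/161
seg 3: a=-5, c=M3/2=408/161, d=(M4−M3)/(6·1)=-136/161, b=Δ3−h3·(2M3+M4)/6=211/161
t_q=5/2 → seg 1, τ=1/2; S=-5+367/161·τ+396/161·τ²+-40/23·τ³=-1115/322

  seg 0: a=-3 b=-425/161 c=0 d=66/161
  seg 1: a=-5 b=367/161 c=396/161 d=-40/23
  seg 2: a=-2 b=319/161 c=-444/161 d=284/483
  seg 3: a=-5 b=211/161 c=408/161 d=-136/161
S(5/2) = -1115/322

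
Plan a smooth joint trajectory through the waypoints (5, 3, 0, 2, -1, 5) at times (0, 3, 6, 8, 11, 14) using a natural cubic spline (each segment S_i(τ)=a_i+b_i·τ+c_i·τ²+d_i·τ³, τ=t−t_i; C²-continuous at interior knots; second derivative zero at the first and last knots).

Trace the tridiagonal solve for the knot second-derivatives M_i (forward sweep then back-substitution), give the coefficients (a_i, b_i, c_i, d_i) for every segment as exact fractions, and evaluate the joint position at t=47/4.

  seg 0: a=5 b=-16/45 c=0 d=-14/405
  seg 1: a=3 b=-58/45 c=-14/45 d=11/81
  seg 2: a=0 b=23/45 c=41/45 d=-1/3
  seg 3: a=2 b=7/45 c=-49/45 d=19/81
  seg 4: a=-1 b=-2/45 c=46/45 d=-46/405
S(47/4) = -81/160

Δ: Δ0=-2/3, Δ1=-1, Δ2=1, Δ3=-1, Δ4=2
row 1: diag=12, rhs=-2; c'=1/4, d'=-1/6
row 2: denom=10−3·1/4=37/4; d'=(12−3·-1/6)/(37/4)=50/37
row 3: denom=10−2·8/37=354/37; d'=(-12−2·50/37)/(354/37)=-272/177
row 4: denom=12−3·37/118=1305/118; d'=(18−3·-272/177)/(1305/118)=92/45
back: M4=92/45
back: M3=-272/177−37/118·92/45=-98/45
back: M2=50/37−8/37·-98/45=82/45
back: M1=-1/6−1/4·82/45=-28/45
M: M0=0, M1=-28/45, M2=82/45, M3=-98/45, M4=92/45, M5=0
seg 0: a=5, c=M0/2=0, d=(M1−M0)/(6·3)=-14/405, b=Δ0−h0·(2M0+M1)/6=-16/45
seg 1: a=3, c=M1/2=-14/45, d=(M2−M1)/(6·3)=11/81, b=Δ1−h1·(2M1+M2)/6=-58/45
seg 2: a=0, c=M2/2=41/45, d=(M3−M2)/(6·2)=-1/3, b=Δ2−h2·(2M2+M3)/6=23/45
seg 3: a=2, c=M3/2=-49/45, d=(M4−M3)/(6·3)=19/81, b=Δ3−h3·(2M3+M4)/6=7/45
seg 4: a=-1, c=M4/2=46/45, d=(M5−M4)/(6·3)=-46/405, b=Δ4−h4·(2M4+M5)/6=-2/45
t_q=47/4 → seg 4, τ=3/4; S=-1+-2/45·τ+46/45·τ²+-46/405·τ³=-81/160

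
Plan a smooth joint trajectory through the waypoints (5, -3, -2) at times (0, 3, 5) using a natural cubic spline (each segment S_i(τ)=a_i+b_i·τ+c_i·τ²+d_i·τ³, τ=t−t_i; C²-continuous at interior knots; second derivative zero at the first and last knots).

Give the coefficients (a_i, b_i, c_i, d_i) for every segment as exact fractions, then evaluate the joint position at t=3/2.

Δ: Δ0=-8/3, Δ1=1/2
row 1: diag=10, rhs=19; c'=1/5, d'=19/10
back: M1=19/10
M: M0=0, M1=19/10, M2=0
seg 0: a=5, c=M0/2=0, d=(M1−M0)/(6·3)=19/180, b=Δ0−h0·(2M0+M1)/6=-217/60
seg 1: a=-3, c=M1/2=19/20, d=(M2−M1)/(6·2)=-19/120, b=Δ1−h1·(2M1+M2)/6=-23/30
t_q=3/2 → seg 0, τ=3/2; S=5+-217/60·τ+0·τ²+19/180·τ³=-11/160

  seg 0: a=5 b=-217/60 c=0 d=19/180
  seg 1: a=-3 b=-23/30 c=19/20 d=-19/120
S(3/2) = -11/160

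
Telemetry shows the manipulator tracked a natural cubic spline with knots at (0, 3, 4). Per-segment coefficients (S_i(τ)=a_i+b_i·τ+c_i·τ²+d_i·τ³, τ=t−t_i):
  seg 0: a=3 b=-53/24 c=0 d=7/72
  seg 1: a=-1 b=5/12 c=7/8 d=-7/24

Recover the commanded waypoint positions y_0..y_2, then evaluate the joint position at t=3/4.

y_0=3 y_1=-1 y_2=0
S(3/4) = 709/512

y_0 = S_0(0) = a_0 = 3
y_1 = S_1(0) = a_1 = -1
y_2 = S_1(1) = 0
t_q=3/4 is in segment 0 (τ=3/4); S_0(τ)=709/512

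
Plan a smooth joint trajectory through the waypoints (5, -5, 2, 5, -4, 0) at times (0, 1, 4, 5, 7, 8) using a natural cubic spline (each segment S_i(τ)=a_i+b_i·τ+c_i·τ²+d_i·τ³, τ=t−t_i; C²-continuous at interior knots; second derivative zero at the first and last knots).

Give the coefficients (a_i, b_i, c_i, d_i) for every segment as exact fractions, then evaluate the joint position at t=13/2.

  seg 0: a=5 b=-14965/1284 c=0 d=2125/1284
  seg 1: a=-5 b=-4295/642 c=2125/428 d=-2513/3852
  seg 2: a=2 b=7043/1284 c=-97/107 d=-2027/1284
  seg 3: a=5 b=-683/642 c=-2415/428 d=5039/2568
  seg 4: a=-4 b=-28/321 c=656/107 d=-656/321
S(13/2) = -18277/6848

Δ: Δ0=-10, Δ1=7/3, Δ2=3, Δ3=-9/2, Δ4=4
row 1: diag=8, rhs=74; c'=3/8, d'=37/4
row 2: denom=8−3·3/8=55/8; d'=(4−3·37/4)/(55/8)=-38/11
row 3: denom=6−1·8/55=322/55; d'=(-45−1·-38/11)/(322/55)=-2285/322
row 4: denom=6−2·55/161=856/161; d'=(51−2·-2285/322)/(856/161)=1312/107
back: M4=1312/107
back: M3=-2285/322−55/161·1312/107=-2415/214
back: M2=-38/11−8/55·-2415/214=-194/107
back: M1=37/4−3/8·-194/107=2125/214
M: M0=0, M1=2125/214, M2=-194/107, M3=-2415/214, M4=1312/107, M5=0
seg 0: a=5, c=M0/2=0, d=(M1−M0)/(6·1)=2125/1284, b=Δ0−h0·(2M0+M1)/6=-14965/1284
seg 1: a=-5, c=M1/2=2125/428, d=(M2−M1)/(6·3)=-2513/3852, b=Δ1−h1·(2M1+M2)/6=-4295/642
seg 2: a=2, c=M2/2=-97/107, d=(M3−M2)/(6·1)=-2027/1284, b=Δ2−h2·(2M2+M3)/6=7043/1284
seg 3: a=5, c=M3/2=-2415/428, d=(M4−M3)/(6·2)=5039/2568, b=Δ3−h3·(2M3+M4)/6=-683/642
seg 4: a=-4, c=M4/2=656/107, d=(M5−M4)/(6·1)=-656/321, b=Δ4−h4·(2M4+M5)/6=-28/321
t_q=13/2 → seg 3, τ=3/2; S=5+-683/642·τ+-2415/428·τ²+5039/2568·τ³=-18277/6848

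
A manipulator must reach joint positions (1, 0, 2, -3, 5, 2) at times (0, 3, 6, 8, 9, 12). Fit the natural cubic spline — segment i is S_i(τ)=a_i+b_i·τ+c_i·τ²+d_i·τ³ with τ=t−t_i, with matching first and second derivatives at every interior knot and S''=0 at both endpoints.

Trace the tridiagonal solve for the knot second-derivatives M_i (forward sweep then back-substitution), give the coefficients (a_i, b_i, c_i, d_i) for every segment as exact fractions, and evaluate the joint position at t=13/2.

Δ: Δ0=-1/3, Δ1=2/3, Δ2=-5/2, Δ3=8, Δ4=-1
row 1: diag=12, rhs=6; c'=1/4, d'=1/2
row 2: denom=10−3·1/4=37/4; d'=(-19−3·1/2)/(37/4)=-82/37
row 3: denom=6−2·8/37=206/37; d'=(63−2·-82/37)/(206/37)=2495/206
row 4: denom=8−1·37/206=1611/206; d'=(-54−1·2495/206)/(1611/206)=-13619/1611
back: M4=-13619/1611
back: M3=2495/206−37/206·-13619/1611=21958/1611
back: M2=-82/37−8/37·21958/1611=-8318/1611
back: M1=1/2−1/4·-8318/1611=2885/1611
M: M0=0, M1=2885/1611, M2=-8318/1611, M3=21958/1611, M4=-13619/1611, M5=0
seg 0: a=1, c=M0/2=0, d=(M1−M0)/(6·3)=2885/28998, b=Δ0−h0·(2M0+M1)/6=-3959/3222
seg 1: a=0, c=M1/2=2885/3222, d=(M2−M1)/(6·3)=-11203/28998, b=Δ1−h1·(2M1+M2)/6=2348/1611
seg 2: a=2, c=M2/2=-4159/1611, d=(M3−M2)/(6·2)=841/537, b=Δ2−h2·(2M2+M3)/6=-11603/3222
seg 3: a=-3, c=M3/2=10979/1611, d=(M4−M3)/(6·1)=-3953/1074, b=Δ3−h3·(2M3+M4)/6=15677/3222
seg 4: a=5, c=M4/2=-13619/3222, d=(M5−M4)/(6·3)=13619/28998, b=Δ4−h4·(2M4+M5)/6=12008/1611
t_q=13/2 → seg 2, τ=1/2; S=2+-11603/3222·τ+-4159/1611·τ²+841/537·τ³=-1075/4296

  seg 0: a=1 b=-3959/3222 c=0 d=2885/28998
  seg 1: a=0 b=2348/1611 c=2885/3222 d=-11203/28998
  seg 2: a=2 b=-11603/3222 c=-4159/1611 d=841/537
  seg 3: a=-3 b=15677/3222 c=10979/1611 d=-3953/1074
  seg 4: a=5 b=12008/1611 c=-13619/3222 d=13619/28998
S(13/2) = -1075/4296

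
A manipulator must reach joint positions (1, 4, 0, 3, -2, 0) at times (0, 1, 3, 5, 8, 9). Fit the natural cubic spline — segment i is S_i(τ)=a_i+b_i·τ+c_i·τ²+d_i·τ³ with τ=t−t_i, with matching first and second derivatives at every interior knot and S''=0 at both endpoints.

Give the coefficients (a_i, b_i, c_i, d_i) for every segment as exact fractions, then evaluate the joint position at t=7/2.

  seg 0: a=1 b=36355/8796 c=0 d=-9967/8796
  seg 1: a=4 b=3227/4398 c=-9967/2932 d=8939/8796
  seg 2: a=0 b=-2941/4398 c=7911/2932 d=-14195/17592
  seg 3: a=3 b=970/2199 c=-1571/733 d=352/733
  seg 4: a=-2 b=1204/2199 c=1597/733 d=-1597/2199
S(7/2) = 11227/46912

Δ: Δ0=3, Δ1=-2, Δ2=3/2, Δ3=-5/3, Δ4=2
row 1: diag=6, rhs=-30; c'=1/3, d'=-5
row 2: denom=8−2·1/3=22/3; d'=(21−2·-5)/(22/3)=93/22
row 3: denom=10−2·3/11=104/11; d'=(-19−2·93/22)/(104/11)=-151/52
row 4: denom=8−3·33/104=733/104; d'=(22−3·-151/52)/(733/104)=3194/733
back: M4=3194/733
back: M3=-151/52−33/104·3194/733=-3142/733
back: M2=93/22−3/11·-3142/733=7911/1466
back: M1=-5−1/3·7911/1466=-9967/1466
M: M0=0, M1=-9967/1466, M2=7911/1466, M3=-3142/733, M4=3194/733, M5=0
seg 0: a=1, c=M0/2=0, d=(M1−M0)/(6·1)=-9967/8796, b=Δ0−h0·(2M0+M1)/6=36355/8796
seg 1: a=4, c=M1/2=-9967/2932, d=(M2−M1)/(6·2)=8939/8796, b=Δ1−h1·(2M1+M2)/6=3227/4398
seg 2: a=0, c=M2/2=7911/2932, d=(M3−M2)/(6·2)=-14195/17592, b=Δ2−h2·(2M2+M3)/6=-2941/4398
seg 3: a=3, c=M3/2=-1571/733, d=(M4−M3)/(6·3)=352/733, b=Δ3−h3·(2M3+M4)/6=970/2199
seg 4: a=-2, c=M4/2=1597/733, d=(M5−M4)/(6·1)=-1597/2199, b=Δ4−h4·(2M4+M5)/6=1204/2199
t_q=7/2 → seg 2, τ=1/2; S=0+-2941/4398·τ+7911/2932·τ²+-14195/17592·τ³=11227/46912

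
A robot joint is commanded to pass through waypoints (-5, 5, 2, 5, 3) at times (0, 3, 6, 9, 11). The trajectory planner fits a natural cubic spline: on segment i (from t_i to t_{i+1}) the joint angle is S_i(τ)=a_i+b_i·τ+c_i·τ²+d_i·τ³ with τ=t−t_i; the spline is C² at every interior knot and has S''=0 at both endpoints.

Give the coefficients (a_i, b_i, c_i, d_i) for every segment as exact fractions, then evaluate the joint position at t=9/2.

Δ: Δ0=10/3, Δ1=-1, Δ2=1, Δ3=-1
row 1: diag=12, rhs=-26; c'=1/4, d'=-13/6
row 2: denom=12−3·1/4=45/4; d'=(12−3·-13/6)/(45/4)=74/45
row 3: denom=10−3·4/15=46/5; d'=(-12−3·74/45)/(46/5)=-127/69
back: M3=-127/69
back: M2=74/45−4/15·-127/69=442/207
back: M1=-13/6−1/4·442/207=-559/207
M: M0=0, M1=-559/207, M2=442/207, M3=-127/69, M4=0
seg 0: a=-5, c=M0/2=0, d=(M1−M0)/(6·3)=-559/3726, b=Δ0−h0·(2M0+M1)/6=1939/414
seg 1: a=5, c=M1/2=-559/414, d=(M2−M1)/(6·3)=1001/3726, b=Δ1−h1·(2M1+M2)/6=131/207
seg 2: a=2, c=M2/2=221/207, d=(M3−M2)/(6·3)=-823/3726, b=Δ2−h2·(2M2+M3)/6=-89/414
seg 3: a=5, c=M3/2=-127/138, d=(M4−M3)/(6·2)=127/828, b=Δ3−h3·(2M3+M4)/6=47/207
t_q=9/2 → seg 1, τ=3/2; S=5+131/207·τ+-559/414·τ²+1001/3726·τ³=1405/368

  seg 0: a=-5 b=1939/414 c=0 d=-559/3726
  seg 1: a=5 b=131/207 c=-559/414 d=1001/3726
  seg 2: a=2 b=-89/414 c=221/207 d=-823/3726
  seg 3: a=5 b=47/207 c=-127/138 d=127/828
S(9/2) = 1405/368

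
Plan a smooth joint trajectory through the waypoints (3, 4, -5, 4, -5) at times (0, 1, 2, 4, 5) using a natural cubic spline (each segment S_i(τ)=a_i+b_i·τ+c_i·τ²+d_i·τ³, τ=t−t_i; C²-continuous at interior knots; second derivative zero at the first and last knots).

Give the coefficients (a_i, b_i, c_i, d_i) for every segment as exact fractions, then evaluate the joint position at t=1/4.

  seg 0: a=3 b=275/61 c=0 d=-214/61
  seg 1: a=4 b=-367/61 c=-642/61 d=460/61
  seg 2: a=-5 b=-271/61 c=738/61 d=-1861/488
  seg 3: a=4 b=-221/122 c=-2631/244 d=877/244
S(1/4) = 7949/1952

Δ: Δ0=1, Δ1=-9, Δ2=9/2, Δ3=-9
row 1: diag=4, rhs=-60; c'=1/4, d'=-15
row 2: denom=6−1·1/4=23/4; d'=(81−1·-15)/(23/4)=384/23
row 3: denom=6−2·8/23=122/23; d'=(-81−2·384/23)/(122/23)=-2631/122
back: M3=-2631/122
back: M2=384/23−8/23·-2631/122=1476/61
back: M1=-15−1/4·1476/61=-1284/61
M: M0=0, M1=-1284/61, M2=1476/61, M3=-2631/122, M4=0
seg 0: a=3, c=M0/2=0, d=(M1−M0)/(6·1)=-214/61, b=Δ0−h0·(2M0+M1)/6=275/61
seg 1: a=4, c=M1/2=-642/61, d=(M2−M1)/(6·1)=460/61, b=Δ1−h1·(2M1+M2)/6=-367/61
seg 2: a=-5, c=M2/2=738/61, d=(M3−M2)/(6·2)=-1861/488, b=Δ2−h2·(2M2+M3)/6=-271/61
seg 3: a=4, c=M3/2=-2631/244, d=(M4−M3)/(6·1)=877/244, b=Δ3−h3·(2M3+M4)/6=-221/122
t_q=1/4 → seg 0, τ=1/4; S=3+275/61·τ+0·τ²+-214/61·τ³=7949/1952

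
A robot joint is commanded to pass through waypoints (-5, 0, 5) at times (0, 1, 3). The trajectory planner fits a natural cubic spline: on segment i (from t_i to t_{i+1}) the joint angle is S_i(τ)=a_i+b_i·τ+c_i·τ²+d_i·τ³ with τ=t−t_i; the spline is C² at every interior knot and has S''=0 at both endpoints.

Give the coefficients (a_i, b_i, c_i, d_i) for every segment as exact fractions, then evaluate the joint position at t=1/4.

Δ: Δ0=5, Δ1=5/2
row 1: diag=6, rhs=-15; c'=1/3, d'=-5/2
back: M1=-5/2
M: M0=0, M1=-5/2, M2=0
seg 0: a=-5, c=M0/2=0, d=(M1−M0)/(6·1)=-5/12, b=Δ0−h0·(2M0+M1)/6=65/12
seg 1: a=0, c=M1/2=-5/4, d=(M2−M1)/(6·2)=5/24, b=Δ1−h1·(2M1+M2)/6=25/6
t_q=1/4 → seg 0, τ=1/4; S=-5+65/12·τ+0·τ²+-5/12·τ³=-935/256

  seg 0: a=-5 b=65/12 c=0 d=-5/12
  seg 1: a=0 b=25/6 c=-5/4 d=5/24
S(1/4) = -935/256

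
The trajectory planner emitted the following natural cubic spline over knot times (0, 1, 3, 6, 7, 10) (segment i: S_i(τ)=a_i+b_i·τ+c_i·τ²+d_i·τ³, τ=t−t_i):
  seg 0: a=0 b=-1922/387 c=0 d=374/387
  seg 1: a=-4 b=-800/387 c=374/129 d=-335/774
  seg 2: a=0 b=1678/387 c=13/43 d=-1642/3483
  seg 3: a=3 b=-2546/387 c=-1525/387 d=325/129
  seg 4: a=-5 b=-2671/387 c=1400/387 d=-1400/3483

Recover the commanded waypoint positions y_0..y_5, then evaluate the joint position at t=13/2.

y_0=0 y_1=-4 y_2=0 y_3=3 y_4=-5 y_5=-4
S(13/2) = -2971/3096

y_0 = S_0(0) = a_0 = 0
y_1 = S_1(0) = a_1 = -4
y_2 = S_2(0) = a_2 = 0
y_3 = S_3(0) = a_3 = 3
y_4 = S_4(0) = a_4 = -5
y_5 = S_4(3) = -4
t_q=13/2 is in segment 3 (τ=1/2); S_3(τ)=-2971/3096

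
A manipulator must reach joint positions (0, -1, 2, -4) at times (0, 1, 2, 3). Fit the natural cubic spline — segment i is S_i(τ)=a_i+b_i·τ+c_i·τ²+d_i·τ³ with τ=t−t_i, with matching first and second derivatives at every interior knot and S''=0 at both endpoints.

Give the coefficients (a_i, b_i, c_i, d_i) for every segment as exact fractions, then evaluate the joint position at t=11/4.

Δ: Δ0=-1, Δ1=3, Δ2=-6
row 1: diag=4, rhs=24; c'=1/4, d'=6
row 2: denom=4−1·1/4=15/4; d'=(-54−1·6)/(15/4)=-16
back: M2=-16
back: M1=6−1/4·-16=10
M: M0=0, M1=10, M2=-16, M3=0
seg 0: a=0, c=M0/2=0, d=(M1−M0)/(6·1)=5/3, b=Δ0−h0·(2M0+M1)/6=-8/3
seg 1: a=-1, c=M1/2=5, d=(M2−M1)/(6·1)=-13/3, b=Δ1−h1·(2M1+M2)/6=7/3
seg 2: a=2, c=M2/2=-8, d=(M3−M2)/(6·1)=8/3, b=Δ2−h2·(2M2+M3)/6=-2/3
t_q=11/4 → seg 2, τ=3/4; S=2+-2/3·τ+-8·τ²+8/3·τ³=-15/8

  seg 0: a=0 b=-8/3 c=0 d=5/3
  seg 1: a=-1 b=7/3 c=5 d=-13/3
  seg 2: a=2 b=-2/3 c=-8 d=8/3
S(11/4) = -15/8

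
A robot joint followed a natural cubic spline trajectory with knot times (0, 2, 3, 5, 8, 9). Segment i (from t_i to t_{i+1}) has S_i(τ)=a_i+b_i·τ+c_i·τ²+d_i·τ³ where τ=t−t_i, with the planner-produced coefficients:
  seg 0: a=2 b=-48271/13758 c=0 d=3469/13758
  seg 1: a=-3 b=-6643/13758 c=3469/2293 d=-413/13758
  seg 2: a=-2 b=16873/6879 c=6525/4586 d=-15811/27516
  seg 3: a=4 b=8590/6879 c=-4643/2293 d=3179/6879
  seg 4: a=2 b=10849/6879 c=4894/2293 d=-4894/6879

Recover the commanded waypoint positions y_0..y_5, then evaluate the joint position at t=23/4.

y_0=2 y_1=-3 y_2=-2 y_3=4 y_4=2 y_5=5
S(23/4) = 585911/146752

y_0 = S_0(0) = a_0 = 2
y_1 = S_1(0) = a_1 = -3
y_2 = S_2(0) = a_2 = -2
y_3 = S_3(0) = a_3 = 4
y_4 = S_4(0) = a_4 = 2
y_5 = S_4(1) = 5
t_q=23/4 is in segment 3 (τ=3/4); S_3(τ)=585911/146752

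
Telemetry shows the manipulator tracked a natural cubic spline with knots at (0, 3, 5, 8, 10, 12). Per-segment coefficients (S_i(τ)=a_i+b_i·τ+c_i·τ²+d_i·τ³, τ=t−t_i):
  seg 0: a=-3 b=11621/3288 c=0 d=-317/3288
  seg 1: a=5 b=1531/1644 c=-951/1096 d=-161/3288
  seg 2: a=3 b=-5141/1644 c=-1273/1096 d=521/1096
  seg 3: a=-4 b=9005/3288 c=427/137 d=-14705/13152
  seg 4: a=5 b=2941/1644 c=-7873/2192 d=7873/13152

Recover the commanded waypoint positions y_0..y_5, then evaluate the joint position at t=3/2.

y_0 = S_0(0) = a_0 = -3
y_1 = S_1(0) = a_1 = 5
y_2 = S_2(0) = a_2 = 3
y_3 = S_3(0) = a_3 = -4
y_4 = S_4(0) = a_4 = 5
y_5 = S_4(2) = -1
t_q=3/2 is in segment 0 (τ=3/2); S_0(τ)=17327/8768

y_0=-3 y_1=5 y_2=3 y_3=-4 y_4=5 y_5=-1
S(3/2) = 17327/8768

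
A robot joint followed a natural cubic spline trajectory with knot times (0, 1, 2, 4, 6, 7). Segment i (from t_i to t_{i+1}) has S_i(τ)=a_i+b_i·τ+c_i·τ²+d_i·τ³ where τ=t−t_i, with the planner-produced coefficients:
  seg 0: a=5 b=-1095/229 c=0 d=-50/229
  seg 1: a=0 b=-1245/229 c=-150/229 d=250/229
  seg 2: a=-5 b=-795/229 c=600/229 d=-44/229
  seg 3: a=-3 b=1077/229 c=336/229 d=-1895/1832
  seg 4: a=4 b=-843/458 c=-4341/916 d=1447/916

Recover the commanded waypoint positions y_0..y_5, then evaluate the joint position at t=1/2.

y_0=5 y_1=0 y_2=-5 y_3=-3 y_4=4 y_5=-1
S(1/2) = 2365/916

y_0 = S_0(0) = a_0 = 5
y_1 = S_1(0) = a_1 = 0
y_2 = S_2(0) = a_2 = -5
y_3 = S_3(0) = a_3 = -3
y_4 = S_4(0) = a_4 = 4
y_5 = S_4(1) = -1
t_q=1/2 is in segment 0 (τ=1/2); S_0(τ)=2365/916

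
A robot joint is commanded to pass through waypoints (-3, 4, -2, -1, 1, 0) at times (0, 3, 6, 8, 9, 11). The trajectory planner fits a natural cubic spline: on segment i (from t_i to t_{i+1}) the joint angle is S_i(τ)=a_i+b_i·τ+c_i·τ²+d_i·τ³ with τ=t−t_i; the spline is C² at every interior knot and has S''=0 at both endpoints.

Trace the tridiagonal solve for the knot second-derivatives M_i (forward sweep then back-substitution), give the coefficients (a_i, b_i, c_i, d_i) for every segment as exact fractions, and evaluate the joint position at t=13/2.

Δ: Δ0=7/3, Δ1=-2, Δ2=1/2, Δ3=2, Δ4=-1/2
row 1: diag=12, rhs=-26; c'=1/4, d'=-13/6
row 2: denom=10−3·1/4=37/4; d'=(15−3·-13/6)/(37/4)=86/37
row 3: denom=6−2·8/37=206/37; d'=(9−2·86/37)/(206/37)=161/206
row 4: denom=6−1·37/206=1199/206; d'=(-15−1·161/206)/(1199/206)=-3251/1199
back: M4=-3251/1199
back: M3=161/206−37/206·-3251/1199=1521/1199
back: M2=86/37−8/37·1521/1199=2458/1199
back: M1=-13/6−1/4·2458/1199=-9637/3597
M: M0=0, M1=-9637/3597, M2=2458/1199, M3=1521/1199, M4=-3251/1199, M5=0
seg 0: a=-3, c=M0/2=0, d=(M1−M0)/(6·3)=-9637/64746, b=Δ0−h0·(2M0+M1)/6=26423/7194
seg 1: a=4, c=M1/2=-9637/7194, d=(M2−M1)/(6·3)=17011/64746, b=Δ1−h1·(2M1+M2)/6=-1244/3597
seg 2: a=-2, c=M2/2=1229/1199, d=(M3−M2)/(6·2)=-937/14388, b=Δ2−h2·(2M2+M3)/6=-9277/7194
seg 3: a=-1, c=M3/2=1521/2398, d=(M4−M3)/(6·1)=-2386/3597, b=Δ3−h3·(2M3+M4)/6=1327/654
seg 4: a=1, c=M4/2=-3251/2398, d=(M5−M4)/(6·2)=3251/14388, b=Δ4−h4·(2M4+M5)/6=9407/7194
t_q=13/2 → seg 2, τ=1/2; S=-2+-9277/7194·τ+1229/1199·τ²+-937/14388·τ³=-91955/38368

  seg 0: a=-3 b=26423/7194 c=0 d=-9637/64746
  seg 1: a=4 b=-1244/3597 c=-9637/7194 d=17011/64746
  seg 2: a=-2 b=-9277/7194 c=1229/1199 d=-937/14388
  seg 3: a=-1 b=1327/654 c=1521/2398 d=-2386/3597
  seg 4: a=1 b=9407/7194 c=-3251/2398 d=3251/14388
S(13/2) = -91955/38368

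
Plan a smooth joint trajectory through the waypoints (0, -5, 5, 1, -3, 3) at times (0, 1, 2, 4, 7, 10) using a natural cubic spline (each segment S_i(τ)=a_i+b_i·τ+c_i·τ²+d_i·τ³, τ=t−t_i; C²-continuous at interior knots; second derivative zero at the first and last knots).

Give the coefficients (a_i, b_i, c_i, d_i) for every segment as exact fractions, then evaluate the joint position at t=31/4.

Δ: Δ0=-5, Δ1=10, Δ2=-2, Δ3=-4/3, Δ4=2
row 1: diag=4, rhs=90; c'=1/4, d'=45/2
row 2: denom=6−1·1/4=23/4; d'=(-72−1·45/2)/(23/4)=-378/23
row 3: denom=10−2·8/23=214/23; d'=(4−2·-378/23)/(214/23)=424/107
row 4: denom=12−3·69/214=2361/214; d'=(20−3·424/107)/(2361/214)=1736/2361
back: M4=1736/2361
back: M3=424/107−69/214·1736/2361=2932/787
back: M2=-378/23−8/23·2932/787=-13954/787
back: M1=45/2−1/4·-13954/787=21196/787
M: M0=0, M1=21196/787, M2=-13954/787, M3=2932/787, M4=1736/2361, M5=0
seg 0: a=0, c=M0/2=0, d=(M1−M0)/(6·1)=10598/2361, b=Δ0−h0·(2M0+M1)/6=-22403/2361
seg 1: a=-5, c=M1/2=10598/787, d=(M2−M1)/(6·1)=-17575/2361, b=Δ1−h1·(2M1+M2)/6=9391/2361
seg 2: a=5, c=M2/2=-6977/787, d=(M3−M2)/(6·2)=8443/4722, b=Δ2−h2·(2M2+M3)/6=20254/2361
seg 3: a=1, c=M3/2=1466/787, d=(M4−M3)/(6·3)=-3530/21249, b=Δ3−h3·(2M3+M4)/6=-12812/2361
seg 4: a=-3, c=M4/2=868/2361, d=(M5−M4)/(6·3)=-868/21249, b=Δ4−h4·(2M4+M5)/6=2986/2361
t_q=31/4 → seg 4, τ=3/4; S=-3+2986/2361·τ+868/2361·τ²+-868/21249·τ³=-23445/12592

  seg 0: a=0 b=-22403/2361 c=0 d=10598/2361
  seg 1: a=-5 b=9391/2361 c=10598/787 d=-17575/2361
  seg 2: a=5 b=20254/2361 c=-6977/787 d=8443/4722
  seg 3: a=1 b=-12812/2361 c=1466/787 d=-3530/21249
  seg 4: a=-3 b=2986/2361 c=868/2361 d=-868/21249
S(31/4) = -23445/12592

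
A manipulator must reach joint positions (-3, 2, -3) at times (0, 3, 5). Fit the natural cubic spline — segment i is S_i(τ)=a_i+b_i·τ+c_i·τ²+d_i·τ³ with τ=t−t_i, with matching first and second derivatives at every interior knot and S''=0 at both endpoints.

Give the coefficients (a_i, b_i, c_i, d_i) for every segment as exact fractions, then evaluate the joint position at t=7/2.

  seg 0: a=-3 b=35/12 c=0 d=-5/36
  seg 1: a=2 b=-5/6 c=-5/4 d=5/24
S(7/2) = 83/64

Δ: Δ0=5/3, Δ1=-5/2
row 1: diag=10, rhs=-25; c'=1/5, d'=-5/2
back: M1=-5/2
M: M0=0, M1=-5/2, M2=0
seg 0: a=-3, c=M0/2=0, d=(M1−M0)/(6·3)=-5/36, b=Δ0−h0·(2M0+M1)/6=35/12
seg 1: a=2, c=M1/2=-5/4, d=(M2−M1)/(6·2)=5/24, b=Δ1−h1·(2M1+M2)/6=-5/6
t_q=7/2 → seg 1, τ=1/2; S=2+-5/6·τ+-5/4·τ²+5/24·τ³=83/64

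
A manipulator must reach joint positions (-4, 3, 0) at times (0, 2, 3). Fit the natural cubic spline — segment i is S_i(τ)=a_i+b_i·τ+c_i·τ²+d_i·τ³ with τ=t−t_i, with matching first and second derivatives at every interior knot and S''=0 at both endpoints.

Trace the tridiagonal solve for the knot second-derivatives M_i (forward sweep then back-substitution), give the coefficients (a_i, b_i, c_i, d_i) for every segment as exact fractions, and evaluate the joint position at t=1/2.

  seg 0: a=-4 b=17/3 c=0 d=-13/24
  seg 1: a=3 b=-5/6 c=-13/4 d=13/12
S(1/2) = -79/64

Δ: Δ0=7/2, Δ1=-3
row 1: diag=6, rhs=-39; c'=1/6, d'=-13/2
back: M1=-13/2
M: M0=0, M1=-13/2, M2=0
seg 0: a=-4, c=M0/2=0, d=(M1−M0)/(6·2)=-13/24, b=Δ0−h0·(2M0+M1)/6=17/3
seg 1: a=3, c=M1/2=-13/4, d=(M2−M1)/(6·1)=13/12, b=Δ1−h1·(2M1+M2)/6=-5/6
t_q=1/2 → seg 0, τ=1/2; S=-4+17/3·τ+0·τ²+-13/24·τ³=-79/64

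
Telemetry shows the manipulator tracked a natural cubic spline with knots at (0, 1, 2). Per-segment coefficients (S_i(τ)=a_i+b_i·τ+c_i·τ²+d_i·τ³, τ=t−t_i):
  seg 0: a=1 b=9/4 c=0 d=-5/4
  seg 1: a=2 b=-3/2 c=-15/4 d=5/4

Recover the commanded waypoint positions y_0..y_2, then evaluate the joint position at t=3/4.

y_0 = S_0(0) = a_0 = 1
y_1 = S_1(0) = a_1 = 2
y_2 = S_1(1) = -2
t_q=3/4 is in segment 0 (τ=3/4); S_0(τ)=553/256

y_0=1 y_1=2 y_2=-2
S(3/4) = 553/256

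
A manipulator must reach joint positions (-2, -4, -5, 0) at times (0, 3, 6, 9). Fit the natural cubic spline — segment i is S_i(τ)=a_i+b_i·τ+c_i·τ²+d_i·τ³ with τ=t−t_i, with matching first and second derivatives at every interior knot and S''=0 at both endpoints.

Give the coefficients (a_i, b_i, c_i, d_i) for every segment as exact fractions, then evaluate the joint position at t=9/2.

  seg 0: a=-2 b=-28/45 c=0 d=-2/405
  seg 1: a=-4 b=-34/45 c=-2/45 d=5/81
  seg 2: a=-5 b=29/45 c=23/45 d=-23/405
S(9/2) = -201/40

Δ: Δ0=-2/3, Δ1=-1/3, Δ2=5/3
row 1: diag=12, rhs=2; c'=1/4, d'=1/6
row 2: denom=12−3·1/4=45/4; d'=(12−3·1/6)/(45/4)=46/45
back: M2=46/45
back: M1=1/6−1/4·46/45=-4/45
M: M0=0, M1=-4/45, M2=46/45, M3=0
seg 0: a=-2, c=M0/2=0, d=(M1−M0)/(6·3)=-2/405, b=Δ0−h0·(2M0+M1)/6=-28/45
seg 1: a=-4, c=M1/2=-2/45, d=(M2−M1)/(6·3)=5/81, b=Δ1−h1·(2M1+M2)/6=-34/45
seg 2: a=-5, c=M2/2=23/45, d=(M3−M2)/(6·3)=-23/405, b=Δ2−h2·(2M2+M3)/6=29/45
t_q=9/2 → seg 1, τ=3/2; S=-4+-34/45·τ+-2/45·τ²+5/81·τ³=-201/40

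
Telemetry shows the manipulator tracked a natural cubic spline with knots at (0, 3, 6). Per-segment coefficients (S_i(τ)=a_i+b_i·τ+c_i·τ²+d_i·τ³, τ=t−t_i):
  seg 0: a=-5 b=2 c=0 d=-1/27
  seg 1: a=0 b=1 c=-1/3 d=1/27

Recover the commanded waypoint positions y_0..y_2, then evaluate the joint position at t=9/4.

y_0 = S_0(0) = a_0 = -5
y_1 = S_1(0) = a_1 = 0
y_2 = S_1(3) = 1
t_q=9/4 is in segment 0 (τ=9/4); S_0(τ)=-59/64

y_0=-5 y_1=0 y_2=1
S(9/4) = -59/64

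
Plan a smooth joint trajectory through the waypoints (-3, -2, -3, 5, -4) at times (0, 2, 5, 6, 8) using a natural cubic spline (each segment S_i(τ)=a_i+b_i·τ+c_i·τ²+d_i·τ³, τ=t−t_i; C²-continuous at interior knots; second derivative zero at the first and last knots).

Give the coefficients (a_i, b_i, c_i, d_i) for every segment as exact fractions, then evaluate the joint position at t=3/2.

Δ: Δ0=1/2, Δ1=-1/3, Δ2=8, Δ3=-9/2
row 1: diag=10, rhs=-5; c'=3/10, d'=-1/2
row 2: denom=8−3·3/10=71/10; d'=(50−3·-1/2)/(71/10)=515/71
row 3: denom=6−1·10/71=416/71; d'=(-75−1·515/71)/(416/71)=-365/26
back: M3=-365/26
back: M2=515/71−10/71·-365/26=120/13
back: M1=-1/2−3/10·120/13=-85/26
M: M0=0, M1=-85/26, M2=120/13, M3=-365/26, M4=0
seg 0: a=-3, c=M0/2=0, d=(M1−M0)/(6·2)=-85/312, b=Δ0−h0·(2M0+M1)/6=62/39
seg 1: a=-2, c=M1/2=-85/52, d=(M2−M1)/(6·3)=25/36, b=Δ1−h1·(2M1+M2)/6=-131/78
seg 2: a=-3, c=M2/2=60/13, d=(M3−M2)/(6·1)=-605/156, b=Δ2−h2·(2M2+M3)/6=1133/156
seg 3: a=5, c=M3/2=-365/52, d=(M4−M3)/(6·2)=365/312, b=Δ3−h3·(2M3+M4)/6=379/78
t_q=3/2 → seg 0, τ=3/2; S=-3+62/39·τ+0·τ²+-85/312·τ³=-1277/832

  seg 0: a=-3 b=62/39 c=0 d=-85/312
  seg 1: a=-2 b=-131/78 c=-85/52 d=25/36
  seg 2: a=-3 b=1133/156 c=60/13 d=-605/156
  seg 3: a=5 b=379/78 c=-365/52 d=365/312
S(3/2) = -1277/832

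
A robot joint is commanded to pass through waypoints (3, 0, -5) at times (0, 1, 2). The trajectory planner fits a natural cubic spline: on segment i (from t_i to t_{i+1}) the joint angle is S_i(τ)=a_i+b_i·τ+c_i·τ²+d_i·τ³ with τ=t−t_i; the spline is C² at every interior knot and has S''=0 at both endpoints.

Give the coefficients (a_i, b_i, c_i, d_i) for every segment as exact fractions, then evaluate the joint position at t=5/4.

Δ: Δ0=-3, Δ1=-5
row 1: diag=4, rhs=-12; c'=1/4, d'=-3
back: M1=-3
M: M0=0, M1=-3, M2=0
seg 0: a=3, c=M0/2=0, d=(M1−M0)/(6·1)=-1/2, b=Δ0−h0·(2M0+M1)/6=-5/2
seg 1: a=0, c=M1/2=-3/2, d=(M2−M1)/(6·1)=1/2, b=Δ1−h1·(2M1+M2)/6=-4
t_q=5/4 → seg 1, τ=1/4; S=0+-4·τ+-3/2·τ²+1/2·τ³=-139/128

  seg 0: a=3 b=-5/2 c=0 d=-1/2
  seg 1: a=0 b=-4 c=-3/2 d=1/2
S(5/4) = -139/128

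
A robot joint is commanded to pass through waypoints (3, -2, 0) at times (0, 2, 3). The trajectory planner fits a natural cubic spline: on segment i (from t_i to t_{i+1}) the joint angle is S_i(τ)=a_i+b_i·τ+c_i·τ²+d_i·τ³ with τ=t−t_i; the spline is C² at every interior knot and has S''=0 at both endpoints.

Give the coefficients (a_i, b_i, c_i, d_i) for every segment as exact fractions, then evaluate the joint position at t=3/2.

Δ: Δ0=-5/2, Δ1=2
row 1: diag=6, rhs=27; c'=1/6, d'=9/2
back: M1=9/2
M: M0=0, M1=9/2, M2=0
seg 0: a=3, c=M0/2=0, d=(M1−M0)/(6·2)=3/8, b=Δ0−h0·(2M0+M1)/6=-4
seg 1: a=-2, c=M1/2=9/4, d=(M2−M1)/(6·1)=-3/4, b=Δ1−h1·(2M1+M2)/6=1/2
t_q=3/2 → seg 0, τ=3/2; S=3+-4·τ+0·τ²+3/8·τ³=-111/64

  seg 0: a=3 b=-4 c=0 d=3/8
  seg 1: a=-2 b=1/2 c=9/4 d=-3/4
S(3/2) = -111/64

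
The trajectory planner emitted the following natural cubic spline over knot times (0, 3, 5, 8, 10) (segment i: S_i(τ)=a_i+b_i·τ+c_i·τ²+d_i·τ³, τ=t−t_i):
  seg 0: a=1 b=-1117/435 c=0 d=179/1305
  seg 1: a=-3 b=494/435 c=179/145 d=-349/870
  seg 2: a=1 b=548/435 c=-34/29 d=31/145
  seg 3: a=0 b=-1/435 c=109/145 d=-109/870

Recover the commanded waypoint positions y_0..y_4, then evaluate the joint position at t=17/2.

y_0=1 y_1=-3 y_2=1 y_3=0 y_4=2
S(17/2) = 397/2320

y_0 = S_0(0) = a_0 = 1
y_1 = S_1(0) = a_1 = -3
y_2 = S_2(0) = a_2 = 1
y_3 = S_3(0) = a_3 = 0
y_4 = S_3(2) = 2
t_q=17/2 is in segment 3 (τ=1/2); S_3(τ)=397/2320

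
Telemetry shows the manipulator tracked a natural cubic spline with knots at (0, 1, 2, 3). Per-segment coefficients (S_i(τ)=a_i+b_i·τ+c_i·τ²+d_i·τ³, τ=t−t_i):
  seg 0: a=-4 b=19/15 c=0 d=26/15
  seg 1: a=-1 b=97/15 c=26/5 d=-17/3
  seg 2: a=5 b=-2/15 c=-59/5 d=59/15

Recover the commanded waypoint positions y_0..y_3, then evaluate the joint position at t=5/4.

y_0=-4 y_1=-1 y_2=5 y_3=-3
S(5/4) = 273/320

y_0 = S_0(0) = a_0 = -4
y_1 = S_1(0) = a_1 = -1
y_2 = S_2(0) = a_2 = 5
y_3 = S_2(1) = -3
t_q=5/4 is in segment 1 (τ=1/4); S_1(τ)=273/320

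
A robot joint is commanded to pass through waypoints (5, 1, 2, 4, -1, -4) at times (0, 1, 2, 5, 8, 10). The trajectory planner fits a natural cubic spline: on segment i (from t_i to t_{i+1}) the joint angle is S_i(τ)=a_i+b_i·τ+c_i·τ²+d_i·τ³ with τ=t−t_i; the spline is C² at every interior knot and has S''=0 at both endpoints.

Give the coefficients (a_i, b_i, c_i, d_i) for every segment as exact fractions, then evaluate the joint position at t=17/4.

  seg 0: a=5 b=-10853/2054 c=0 d=2637/2054
  seg 1: a=1 b=-1471/1027 c=7911/2054 d=-2915/2054
  seg 2: a=2 b=4135/2054 c=-417/1027 d=-791/55458
  seg 3: a=4 b=-830/1027 c=-3293/6162 d=353/4266
  seg 4: a=-1 b=-3657/2054 c=216/1027 d=-36/1027
S(17/4) = 566779/131456

Δ: Δ0=-4, Δ1=1, Δ2=2/3, Δ3=-5/3, Δ4=-3/2
row 1: diag=4, rhs=30; c'=1/4, d'=15/2
row 2: denom=8−1·1/4=31/4; d'=(-2−1·15/2)/(31/4)=-38/31
row 3: denom=12−3·12/31=336/31; d'=(-14−3·-38/31)/(336/31)=-20/21
row 4: denom=10−3·31/112=1027/112; d'=(1−3·-20/21)/(1027/112)=432/1027
back: M4=432/1027
back: M3=-20/21−31/112·432/1027=-3293/3081
back: M2=-38/31−12/31·-3293/3081=-834/1027
back: M1=15/2−1/4·-834/1027=7911/1027
M: M0=0, M1=7911/1027, M2=-834/1027, M3=-3293/3081, M4=432/1027, M5=0
seg 0: a=5, c=M0/2=0, d=(M1−M0)/(6·1)=2637/2054, b=Δ0−h0·(2M0+M1)/6=-10853/2054
seg 1: a=1, c=M1/2=7911/2054, d=(M2−M1)/(6·1)=-2915/2054, b=Δ1−h1·(2M1+M2)/6=-1471/1027
seg 2: a=2, c=M2/2=-417/1027, d=(M3−M2)/(6·3)=-791/55458, b=Δ2−h2·(2M2+M3)/6=4135/2054
seg 3: a=4, c=M3/2=-3293/6162, d=(M4−M3)/(6·3)=353/4266, b=Δ3−h3·(2M3+M4)/6=-830/1027
seg 4: a=-1, c=M4/2=216/1027, d=(M5−M4)/(6·2)=-36/1027, b=Δ4−h4·(2M4+M5)/6=-3657/2054
t_q=17/4 → seg 2, τ=9/4; S=2+4135/2054·τ+-417/1027·τ²+-791/55458·τ³=566779/131456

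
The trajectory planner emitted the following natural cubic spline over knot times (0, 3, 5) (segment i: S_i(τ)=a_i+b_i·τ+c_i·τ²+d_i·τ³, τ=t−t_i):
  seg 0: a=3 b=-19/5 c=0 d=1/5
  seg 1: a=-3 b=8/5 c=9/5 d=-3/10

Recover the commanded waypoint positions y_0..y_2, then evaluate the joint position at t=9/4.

y_0=3 y_1=-3 y_2=5
S(9/4) = -1047/320

y_0 = S_0(0) = a_0 = 3
y_1 = S_1(0) = a_1 = -3
y_2 = S_1(2) = 5
t_q=9/4 is in segment 0 (τ=9/4); S_0(τ)=-1047/320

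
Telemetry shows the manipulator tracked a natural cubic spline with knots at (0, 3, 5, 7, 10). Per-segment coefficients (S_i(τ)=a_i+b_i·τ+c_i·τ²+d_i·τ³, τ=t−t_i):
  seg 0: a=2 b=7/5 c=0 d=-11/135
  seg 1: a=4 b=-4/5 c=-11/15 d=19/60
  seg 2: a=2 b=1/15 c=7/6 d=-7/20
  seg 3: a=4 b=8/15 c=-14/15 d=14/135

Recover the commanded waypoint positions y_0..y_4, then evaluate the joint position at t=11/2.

y_0=2 y_1=4 y_2=2 y_3=4 y_4=0
S(11/2) = 73/32

y_0 = S_0(0) = a_0 = 2
y_1 = S_1(0) = a_1 = 4
y_2 = S_2(0) = a_2 = 2
y_3 = S_3(0) = a_3 = 4
y_4 = S_3(3) = 0
t_q=11/2 is in segment 2 (τ=1/2); S_2(τ)=73/32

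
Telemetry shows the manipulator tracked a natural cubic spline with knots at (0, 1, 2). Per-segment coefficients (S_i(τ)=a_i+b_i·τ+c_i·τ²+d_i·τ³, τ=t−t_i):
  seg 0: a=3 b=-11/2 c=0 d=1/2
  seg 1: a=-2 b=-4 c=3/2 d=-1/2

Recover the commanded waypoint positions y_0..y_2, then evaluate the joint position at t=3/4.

y_0 = S_0(0) = a_0 = 3
y_1 = S_1(0) = a_1 = -2
y_2 = S_1(1) = -5
t_q=3/4 is in segment 0 (τ=3/4); S_0(τ)=-117/128

y_0=3 y_1=-2 y_2=-5
S(3/4) = -117/128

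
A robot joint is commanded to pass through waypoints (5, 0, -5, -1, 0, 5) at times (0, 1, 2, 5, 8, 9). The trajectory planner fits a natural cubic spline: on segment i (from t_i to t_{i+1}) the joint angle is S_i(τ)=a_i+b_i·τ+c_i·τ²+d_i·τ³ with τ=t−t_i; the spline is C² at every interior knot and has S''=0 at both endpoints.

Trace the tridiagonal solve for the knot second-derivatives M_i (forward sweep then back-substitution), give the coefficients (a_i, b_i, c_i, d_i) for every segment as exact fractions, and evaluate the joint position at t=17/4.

  seg 0: a=5 b=-11428/2409 c=0 d=-617/2409
  seg 1: a=0 b=-13279/2409 c=-617/803 d=3085/2409
  seg 2: a=-5 b=-7726/2409 c=2468/803 d=-3758/7227
  seg 3: a=-1 b=2876/2409 c=-1290/803 d=289/657
  seg 4: a=0 b=8267/2409 c=1889/803 d=-1889/2409
S(17/4) = -66287/25696

Δ: Δ0=-5, Δ1=-5, Δ2=4/3, Δ3=1/3, Δ4=5
row 1: diag=4, rhs=0; c'=1/4, d'=0
row 2: denom=8−1·1/4=31/4; d'=(38−1·0)/(31/4)=152/31
row 3: denom=12−3·12/31=336/31; d'=(-6−3·152/31)/(336/31)=-107/56
row 4: denom=8−3·31/112=803/112; d'=(28−3·-107/56)/(803/112)=3778/803
back: M4=3778/803
back: M3=-107/56−31/112·3778/803=-2580/803
back: M2=152/31−12/31·-2580/803=4936/803
back: M1=0−1/4·4936/803=-1234/803
M: M0=0, M1=-1234/803, M2=4936/803, M3=-2580/803, M4=3778/803, M5=0
seg 0: a=5, c=M0/2=0, d=(M1−M0)/(6·1)=-617/2409, b=Δ0−h0·(2M0+M1)/6=-11428/2409
seg 1: a=0, c=M1/2=-617/803, d=(M2−M1)/(6·1)=3085/2409, b=Δ1−h1·(2M1+M2)/6=-13279/2409
seg 2: a=-5, c=M2/2=2468/803, d=(M3−M2)/(6·3)=-3758/7227, b=Δ2−h2·(2M2+M3)/6=-7726/2409
seg 3: a=-1, c=M3/2=-1290/803, d=(M4−M3)/(6·3)=289/657, b=Δ3−h3·(2M3+M4)/6=2876/2409
seg 4: a=0, c=M4/2=1889/803, d=(M5−M4)/(6·1)=-1889/2409, b=Δ4−h4·(2M4+M5)/6=8267/2409
t_q=17/4 → seg 2, τ=9/4; S=-5+-7726/2409·τ+2468/803·τ²+-3758/7227·τ³=-66287/25696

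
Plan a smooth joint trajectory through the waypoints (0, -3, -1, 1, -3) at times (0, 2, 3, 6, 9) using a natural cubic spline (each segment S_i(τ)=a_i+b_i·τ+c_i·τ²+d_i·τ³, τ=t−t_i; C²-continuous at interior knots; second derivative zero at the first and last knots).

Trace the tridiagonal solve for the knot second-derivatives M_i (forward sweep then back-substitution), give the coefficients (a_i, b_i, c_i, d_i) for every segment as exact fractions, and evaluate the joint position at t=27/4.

Δ: Δ0=-3/2, Δ1=2, Δ2=2/3, Δ3=-4/3
row 1: diag=6, rhs=21; c'=1/6, d'=7/2
row 2: denom=8−1·1/6=47/6; d'=(-8−1·7/2)/(47/6)=-69/47
row 3: denom=12−3·18/47=510/47; d'=(-12−3·-69/47)/(510/47)=-7/10
back: M3=-7/10
back: M2=-69/47−18/47·-7/10=-6/5
back: M1=7/2−1/6·-6/5=37/10
M: M0=0, M1=37/10, M2=-6/5, M3=-7/10, M4=0
seg 0: a=0, c=M0/2=0, d=(M1−M0)/(6·2)=37/120, b=Δ0−h0·(2M0+M1)/6=-41/15
seg 1: a=-3, c=M1/2=37/20, d=(M2−M1)/(6·1)=-49/60, b=Δ1−h1·(2M1+M2)/6=29/30
seg 2: a=-1, c=M2/2=-3/5, d=(M3−M2)/(6·3)=1/36, b=Δ2−h2·(2M2+M3)/6=133/60
seg 3: a=1, c=M3/2=-7/20, d=(M4−M3)/(6·3)=7/180, b=Δ3−h3·(2M3+M4)/6=-19/30
t_q=27/4 → seg 3, τ=3/4; S=1+-19/30·τ+-7/20·τ²+7/180·τ³=441/1280

  seg 0: a=0 b=-41/15 c=0 d=37/120
  seg 1: a=-3 b=29/30 c=37/20 d=-49/60
  seg 2: a=-1 b=133/60 c=-3/5 d=1/36
  seg 3: a=1 b=-19/30 c=-7/20 d=7/180
S(27/4) = 441/1280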